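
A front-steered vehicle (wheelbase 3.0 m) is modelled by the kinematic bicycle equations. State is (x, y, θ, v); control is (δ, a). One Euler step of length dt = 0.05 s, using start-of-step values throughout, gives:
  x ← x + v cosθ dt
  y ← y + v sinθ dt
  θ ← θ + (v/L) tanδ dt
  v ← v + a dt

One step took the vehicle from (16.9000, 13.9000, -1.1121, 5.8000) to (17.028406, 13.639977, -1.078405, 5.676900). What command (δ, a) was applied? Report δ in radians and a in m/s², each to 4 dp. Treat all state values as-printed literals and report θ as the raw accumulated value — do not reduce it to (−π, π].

a = (v'−v)/dt = (-0.123100)/0.05 = -2.4620
Δθ = θ'−θ = 0.033695;  (v·dt/L) = 5.8000·0.05/3.0 = 0.096667
tan δ = Δθ·L/(v·dt) = 0.348569  →  δ = 0.3354

δ = 0.3354, a = -2.4620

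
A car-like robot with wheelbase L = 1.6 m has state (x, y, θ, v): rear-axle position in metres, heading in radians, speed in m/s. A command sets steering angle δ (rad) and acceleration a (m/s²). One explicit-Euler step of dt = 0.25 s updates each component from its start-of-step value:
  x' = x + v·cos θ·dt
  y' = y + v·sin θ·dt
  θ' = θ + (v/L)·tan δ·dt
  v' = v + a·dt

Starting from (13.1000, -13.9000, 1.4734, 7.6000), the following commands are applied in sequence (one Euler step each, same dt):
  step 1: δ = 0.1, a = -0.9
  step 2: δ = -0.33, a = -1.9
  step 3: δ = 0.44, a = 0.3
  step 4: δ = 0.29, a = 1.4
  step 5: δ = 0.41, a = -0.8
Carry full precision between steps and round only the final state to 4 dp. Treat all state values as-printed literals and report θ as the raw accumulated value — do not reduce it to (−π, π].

(12.8265, -5.1903, 2.5281, 7.1250)

after step 1 (δ=0.1, a=-0.9): (13.284761, -12.009005, 1.592547, 7.375000)
after step 2 (δ=-0.33, a=-1.9): (13.244660, -10.165691, 1.197841, 6.900000)
after step 3 (δ=0.44, a=0.3): (13.873197, -8.559277, 1.705401, 6.975000)
after step 4 (δ=0.29, a=1.4): (13.639188, -6.831300, 2.030625, 7.325000)
after step 5 (δ=0.41, a=-0.8): (12.826490, -5.190264, 2.528074, 7.125000)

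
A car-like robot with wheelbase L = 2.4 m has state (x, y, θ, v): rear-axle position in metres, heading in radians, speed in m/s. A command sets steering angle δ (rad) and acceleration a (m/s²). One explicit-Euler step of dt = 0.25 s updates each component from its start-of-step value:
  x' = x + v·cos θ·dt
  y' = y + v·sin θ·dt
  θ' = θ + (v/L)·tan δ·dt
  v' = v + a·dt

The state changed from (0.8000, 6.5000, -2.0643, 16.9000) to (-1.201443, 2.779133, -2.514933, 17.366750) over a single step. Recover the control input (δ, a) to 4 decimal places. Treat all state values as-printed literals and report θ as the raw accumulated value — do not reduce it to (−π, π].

a = (v'−v)/dt = (0.466750)/0.25 = 1.8670
Δθ = θ'−θ = -0.450633;  (v·dt/L) = 16.9000·0.25/2.4 = 1.760417
tan δ = Δθ·L/(v·dt) = -0.255981  →  δ = -0.2506

δ = -0.2506, a = 1.8670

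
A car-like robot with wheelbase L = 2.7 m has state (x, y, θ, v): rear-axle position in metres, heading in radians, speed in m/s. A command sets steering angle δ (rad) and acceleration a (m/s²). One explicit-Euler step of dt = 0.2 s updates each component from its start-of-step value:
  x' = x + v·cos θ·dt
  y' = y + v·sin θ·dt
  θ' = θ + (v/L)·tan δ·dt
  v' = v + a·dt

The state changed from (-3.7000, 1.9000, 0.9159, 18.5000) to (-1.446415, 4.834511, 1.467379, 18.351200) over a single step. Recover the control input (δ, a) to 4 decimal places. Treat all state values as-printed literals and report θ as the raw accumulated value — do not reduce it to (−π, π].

δ = 0.3826, a = -0.7440

a = (v'−v)/dt = (-0.148800)/0.2 = -0.7440
Δθ = θ'−θ = 0.551479;  (v·dt/L) = 18.5000·0.2/2.7 = 1.370370
tan δ = Δθ·L/(v·dt) = 0.402431  →  δ = 0.3826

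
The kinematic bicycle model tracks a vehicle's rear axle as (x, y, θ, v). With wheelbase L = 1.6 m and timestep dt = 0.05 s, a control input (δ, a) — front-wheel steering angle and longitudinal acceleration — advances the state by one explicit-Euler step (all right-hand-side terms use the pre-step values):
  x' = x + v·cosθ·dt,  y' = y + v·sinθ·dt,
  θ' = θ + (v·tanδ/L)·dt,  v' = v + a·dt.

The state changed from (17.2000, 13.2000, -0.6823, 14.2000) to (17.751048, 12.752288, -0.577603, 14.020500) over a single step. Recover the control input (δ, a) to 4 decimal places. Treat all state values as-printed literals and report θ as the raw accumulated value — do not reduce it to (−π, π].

δ = 0.2317, a = -3.5900

a = (v'−v)/dt = (-0.179500)/0.05 = -3.5900
Δθ = θ'−θ = 0.104697;  (v·dt/L) = 14.2000·0.05/1.6 = 0.443750
tan δ = Δθ·L/(v·dt) = 0.235937  →  δ = 0.2317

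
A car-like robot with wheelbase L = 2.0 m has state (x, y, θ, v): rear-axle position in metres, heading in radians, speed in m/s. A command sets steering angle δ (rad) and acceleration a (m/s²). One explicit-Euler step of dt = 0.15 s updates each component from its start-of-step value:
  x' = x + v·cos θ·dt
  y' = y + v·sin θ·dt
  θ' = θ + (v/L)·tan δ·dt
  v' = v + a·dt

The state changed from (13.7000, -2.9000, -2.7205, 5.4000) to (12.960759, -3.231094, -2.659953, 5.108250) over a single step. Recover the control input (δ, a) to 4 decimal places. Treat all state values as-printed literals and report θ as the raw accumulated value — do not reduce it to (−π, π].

a = (v'−v)/dt = (-0.291750)/0.15 = -1.9450
Δθ = θ'−θ = 0.060547;  (v·dt/L) = 5.4000·0.15/2.0 = 0.405000
tan δ = Δθ·L/(v·dt) = 0.149499  →  δ = 0.1484

δ = 0.1484, a = -1.9450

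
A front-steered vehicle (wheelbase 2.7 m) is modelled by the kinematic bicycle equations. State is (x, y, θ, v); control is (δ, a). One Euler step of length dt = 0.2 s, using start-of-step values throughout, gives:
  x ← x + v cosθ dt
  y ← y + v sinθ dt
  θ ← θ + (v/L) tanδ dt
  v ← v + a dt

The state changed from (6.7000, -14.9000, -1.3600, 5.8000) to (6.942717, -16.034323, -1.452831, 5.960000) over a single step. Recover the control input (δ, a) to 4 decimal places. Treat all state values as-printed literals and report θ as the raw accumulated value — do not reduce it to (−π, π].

a = (v'−v)/dt = (0.160000)/0.2 = 0.8000
Δθ = θ'−θ = -0.092831;  (v·dt/L) = 5.8000·0.2/2.7 = 0.429630
tan δ = Δθ·L/(v·dt) = -0.216072  →  δ = -0.2128

δ = -0.2128, a = 0.8000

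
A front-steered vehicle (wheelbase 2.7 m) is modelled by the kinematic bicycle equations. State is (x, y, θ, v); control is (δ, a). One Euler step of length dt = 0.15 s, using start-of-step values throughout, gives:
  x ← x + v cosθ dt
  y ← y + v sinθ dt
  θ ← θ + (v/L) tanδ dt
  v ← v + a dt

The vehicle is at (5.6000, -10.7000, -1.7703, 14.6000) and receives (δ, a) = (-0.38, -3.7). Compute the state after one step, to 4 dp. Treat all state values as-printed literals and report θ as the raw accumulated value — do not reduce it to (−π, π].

(5.1660, -12.8466, -2.0943, 14.0450)

x' = 5.6000 + 14.6000·cos(-1.7703)·0.15 = 5.1660
y' = -10.7000 + 14.6000·sin(-1.7703)·0.15 = -12.8466
θ' = -1.7703 + (14.6000/2.7)·tan(-0.38)·0.15 = -2.0943
v' = 14.6000 − 3.7000·0.15 = 14.0450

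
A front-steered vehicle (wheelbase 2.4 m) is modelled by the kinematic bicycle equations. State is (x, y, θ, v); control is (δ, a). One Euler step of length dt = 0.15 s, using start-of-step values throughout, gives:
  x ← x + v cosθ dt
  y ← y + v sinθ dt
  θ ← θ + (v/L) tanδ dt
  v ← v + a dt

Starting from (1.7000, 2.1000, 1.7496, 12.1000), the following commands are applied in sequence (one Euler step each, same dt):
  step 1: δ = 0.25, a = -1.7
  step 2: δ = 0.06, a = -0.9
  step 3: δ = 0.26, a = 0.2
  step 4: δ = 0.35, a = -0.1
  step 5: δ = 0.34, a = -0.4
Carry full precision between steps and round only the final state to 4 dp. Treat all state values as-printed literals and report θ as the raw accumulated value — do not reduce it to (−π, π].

after step 1 (δ=0.25, a=-1.7): (1.377198, 3.886064, 1.942702, 11.845000)
after step 2 (δ=0.06, a=-0.9): (0.731541, 5.541349, 1.987174, 11.710000)
after step 3 (δ=0.26, a=0.2): (0.021124, 7.147773, 2.181869, 11.740000)
after step 4 (δ=0.35, a=-0.1): (-0.989243, 8.590090, 2.449709, 11.725000)
after step 5 (δ=0.34, a=-0.4): (-2.343561, 9.712154, 2.708931, 11.665000)

(-2.3436, 9.7122, 2.7089, 11.6650)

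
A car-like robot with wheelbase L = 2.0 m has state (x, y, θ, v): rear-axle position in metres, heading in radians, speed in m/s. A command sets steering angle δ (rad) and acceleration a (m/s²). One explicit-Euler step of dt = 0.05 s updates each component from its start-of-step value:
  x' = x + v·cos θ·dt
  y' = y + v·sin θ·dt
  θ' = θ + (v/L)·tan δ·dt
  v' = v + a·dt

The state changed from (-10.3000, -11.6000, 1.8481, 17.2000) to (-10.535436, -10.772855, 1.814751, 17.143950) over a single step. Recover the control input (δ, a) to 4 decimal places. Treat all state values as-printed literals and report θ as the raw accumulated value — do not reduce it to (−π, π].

a = (v'−v)/dt = (-0.056050)/0.05 = -1.1210
Δθ = θ'−θ = -0.033349;  (v·dt/L) = 17.2000·0.05/2.0 = 0.430000
tan δ = Δθ·L/(v·dt) = -0.077556  →  δ = -0.0774

δ = -0.0774, a = -1.1210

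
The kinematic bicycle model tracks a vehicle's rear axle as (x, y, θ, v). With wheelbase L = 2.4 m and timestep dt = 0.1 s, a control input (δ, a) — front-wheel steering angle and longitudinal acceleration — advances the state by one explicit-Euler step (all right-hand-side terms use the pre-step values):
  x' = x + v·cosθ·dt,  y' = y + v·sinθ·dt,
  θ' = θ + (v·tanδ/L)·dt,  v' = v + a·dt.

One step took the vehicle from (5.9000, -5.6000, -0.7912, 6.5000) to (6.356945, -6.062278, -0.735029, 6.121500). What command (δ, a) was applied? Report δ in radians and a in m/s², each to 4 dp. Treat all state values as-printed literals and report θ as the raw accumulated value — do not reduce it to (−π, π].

δ = 0.2045, a = -3.7850

a = (v'−v)/dt = (-0.378500)/0.1 = -3.7850
Δθ = θ'−θ = 0.056171;  (v·dt/L) = 6.5000·0.1/2.4 = 0.270833
tan δ = Δθ·L/(v·dt) = 0.207401  →  δ = 0.2045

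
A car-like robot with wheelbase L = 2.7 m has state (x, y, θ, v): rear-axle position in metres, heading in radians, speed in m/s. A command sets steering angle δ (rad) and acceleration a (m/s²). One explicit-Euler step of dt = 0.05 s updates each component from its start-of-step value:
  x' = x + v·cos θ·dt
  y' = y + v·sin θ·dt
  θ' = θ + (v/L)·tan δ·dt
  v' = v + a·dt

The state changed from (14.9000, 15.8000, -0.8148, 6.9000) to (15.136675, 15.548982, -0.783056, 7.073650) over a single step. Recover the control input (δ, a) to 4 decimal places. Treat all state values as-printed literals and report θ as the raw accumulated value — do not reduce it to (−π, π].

a = (v'−v)/dt = (0.173650)/0.05 = 3.4730
Δθ = θ'−θ = 0.031744;  (v·dt/L) = 6.9000·0.05/2.7 = 0.127778
tan δ = Δθ·L/(v·dt) = 0.248431  →  δ = 0.2435

δ = 0.2435, a = 3.4730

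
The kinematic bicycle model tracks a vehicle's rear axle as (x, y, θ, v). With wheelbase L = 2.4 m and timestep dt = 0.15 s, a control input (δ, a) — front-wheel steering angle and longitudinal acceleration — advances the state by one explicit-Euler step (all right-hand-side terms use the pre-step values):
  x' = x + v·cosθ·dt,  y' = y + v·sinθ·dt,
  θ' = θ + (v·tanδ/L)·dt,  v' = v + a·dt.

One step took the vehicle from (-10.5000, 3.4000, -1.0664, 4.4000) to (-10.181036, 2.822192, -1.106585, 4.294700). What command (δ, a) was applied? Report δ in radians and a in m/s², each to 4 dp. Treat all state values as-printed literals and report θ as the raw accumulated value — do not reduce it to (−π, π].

a = (v'−v)/dt = (-0.105300)/0.15 = -0.7020
Δθ = θ'−θ = -0.040185;  (v·dt/L) = 4.4000·0.15/2.4 = 0.275000
tan δ = Δθ·L/(v·dt) = -0.146127  →  δ = -0.1451

δ = -0.1451, a = -0.7020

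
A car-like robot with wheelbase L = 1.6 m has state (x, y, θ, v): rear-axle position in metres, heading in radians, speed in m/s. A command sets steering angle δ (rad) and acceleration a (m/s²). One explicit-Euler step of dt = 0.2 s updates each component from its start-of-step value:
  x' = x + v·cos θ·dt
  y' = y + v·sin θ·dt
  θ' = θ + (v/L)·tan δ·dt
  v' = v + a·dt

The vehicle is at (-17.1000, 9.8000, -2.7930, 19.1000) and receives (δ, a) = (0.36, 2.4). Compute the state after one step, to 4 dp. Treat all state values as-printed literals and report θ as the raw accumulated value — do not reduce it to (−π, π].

(-20.6902, 8.4952, -1.8943, 19.5800)

x' = -17.1000 + 19.1000·cos(-2.7930)·0.2 = -20.6902
y' = 9.8000 + 19.1000·sin(-2.7930)·0.2 = 8.4952
θ' = -2.7930 + (19.1000/1.6)·tan(0.36)·0.2 = -1.8943
v' = 19.1000 + 2.4000·0.2 = 19.5800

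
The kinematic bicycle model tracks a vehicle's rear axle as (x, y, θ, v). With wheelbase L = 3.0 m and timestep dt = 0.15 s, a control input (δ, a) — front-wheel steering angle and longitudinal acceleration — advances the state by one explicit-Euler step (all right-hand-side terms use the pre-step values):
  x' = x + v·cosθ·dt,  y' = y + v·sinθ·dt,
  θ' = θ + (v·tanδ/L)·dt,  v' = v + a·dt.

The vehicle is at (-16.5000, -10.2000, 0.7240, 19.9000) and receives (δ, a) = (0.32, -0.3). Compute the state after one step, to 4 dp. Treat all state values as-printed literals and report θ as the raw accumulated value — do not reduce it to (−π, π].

(-14.2638, -8.2228, 1.0537, 19.8550)

x' = -16.5000 + 19.9000·cos(0.7240)·0.15 = -14.2638
y' = -10.2000 + 19.9000·sin(0.7240)·0.15 = -8.2228
θ' = 0.7240 + (19.9000/3.0)·tan(0.32)·0.15 = 1.0537
v' = 19.9000 − 0.3000·0.15 = 19.8550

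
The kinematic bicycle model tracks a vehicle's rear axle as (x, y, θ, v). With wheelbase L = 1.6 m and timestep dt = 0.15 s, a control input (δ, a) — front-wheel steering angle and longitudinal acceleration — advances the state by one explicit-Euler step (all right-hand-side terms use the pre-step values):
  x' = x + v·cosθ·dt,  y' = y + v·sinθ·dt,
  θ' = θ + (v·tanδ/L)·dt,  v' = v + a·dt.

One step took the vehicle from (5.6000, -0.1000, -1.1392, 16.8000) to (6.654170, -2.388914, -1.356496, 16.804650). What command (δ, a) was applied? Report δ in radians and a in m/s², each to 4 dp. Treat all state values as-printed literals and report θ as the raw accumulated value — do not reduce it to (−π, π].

a = (v'−v)/dt = (0.004650)/0.15 = 0.0310
Δθ = θ'−θ = -0.217296;  (v·dt/L) = 16.8000·0.15/1.6 = 1.575000
tan δ = Δθ·L/(v·dt) = -0.137966  →  δ = -0.1371

δ = -0.1371, a = 0.0310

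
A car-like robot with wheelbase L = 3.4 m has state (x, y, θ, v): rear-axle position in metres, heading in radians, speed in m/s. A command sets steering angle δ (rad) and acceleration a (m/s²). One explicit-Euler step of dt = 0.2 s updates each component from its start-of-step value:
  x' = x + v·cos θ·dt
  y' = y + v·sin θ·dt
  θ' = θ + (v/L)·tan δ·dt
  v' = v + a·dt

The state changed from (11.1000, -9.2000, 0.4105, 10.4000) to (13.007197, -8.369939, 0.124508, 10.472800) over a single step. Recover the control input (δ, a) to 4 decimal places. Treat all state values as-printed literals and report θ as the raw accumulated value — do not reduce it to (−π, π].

δ = -0.4373, a = 0.3640

a = (v'−v)/dt = (0.072800)/0.2 = 0.3640
Δθ = θ'−θ = -0.285992;  (v·dt/L) = 10.4000·0.2/3.4 = 0.611765
tan δ = Δθ·L/(v·dt) = -0.467487  →  δ = -0.4373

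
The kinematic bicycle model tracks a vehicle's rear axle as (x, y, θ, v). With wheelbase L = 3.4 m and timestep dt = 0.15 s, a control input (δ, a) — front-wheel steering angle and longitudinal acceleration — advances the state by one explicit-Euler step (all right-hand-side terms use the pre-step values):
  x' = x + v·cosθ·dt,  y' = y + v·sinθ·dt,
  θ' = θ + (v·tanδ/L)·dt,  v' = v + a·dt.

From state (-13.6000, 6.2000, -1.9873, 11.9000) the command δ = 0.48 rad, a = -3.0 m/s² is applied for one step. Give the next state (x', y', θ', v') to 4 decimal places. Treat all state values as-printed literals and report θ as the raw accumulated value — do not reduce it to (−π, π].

x' = -13.6000 + 11.9000·cos(-1.9873)·0.15 = -14.3221
y' = 6.2000 + 11.9000·sin(-1.9873)·0.15 = 4.5676
θ' = -1.9873 + (11.9000/3.4)·tan(0.48)·0.15 = -1.7140
v' = 11.9000 − 3.0000·0.15 = 11.4500

(-14.3221, 4.5676, -1.7140, 11.4500)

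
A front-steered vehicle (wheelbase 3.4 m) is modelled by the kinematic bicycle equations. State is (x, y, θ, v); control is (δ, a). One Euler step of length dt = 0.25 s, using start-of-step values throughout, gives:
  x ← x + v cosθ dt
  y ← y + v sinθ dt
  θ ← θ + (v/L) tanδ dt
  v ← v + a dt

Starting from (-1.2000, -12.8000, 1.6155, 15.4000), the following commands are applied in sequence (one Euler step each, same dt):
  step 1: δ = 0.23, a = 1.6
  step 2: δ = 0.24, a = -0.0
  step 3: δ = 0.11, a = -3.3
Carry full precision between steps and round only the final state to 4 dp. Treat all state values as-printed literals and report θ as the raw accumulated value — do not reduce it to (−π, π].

after step 1 (δ=0.23, a=1.6): (-1.372052, -8.953846, 1.880633, 15.800000)
after step 2 (δ=0.24, a=-0.0): (-2.576419, -5.191932, 2.164936, 15.800000)
after step 3 (δ=0.11, a=-3.3): (-4.787614, -1.918842, 2.293248, 14.975000)

(-4.7876, -1.9188, 2.2932, 14.9750)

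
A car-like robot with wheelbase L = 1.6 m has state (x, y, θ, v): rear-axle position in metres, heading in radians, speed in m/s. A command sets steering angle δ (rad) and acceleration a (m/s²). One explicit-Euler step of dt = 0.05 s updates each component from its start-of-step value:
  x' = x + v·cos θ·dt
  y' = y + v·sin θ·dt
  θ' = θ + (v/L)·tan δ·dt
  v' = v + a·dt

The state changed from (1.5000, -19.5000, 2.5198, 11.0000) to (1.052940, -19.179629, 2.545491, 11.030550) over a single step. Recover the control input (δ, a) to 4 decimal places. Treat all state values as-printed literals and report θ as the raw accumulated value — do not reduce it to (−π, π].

δ = 0.0746, a = 0.6110

a = (v'−v)/dt = (0.030550)/0.05 = 0.6110
Δθ = θ'−θ = 0.025691;  (v·dt/L) = 11.0000·0.05/1.6 = 0.343750
tan δ = Δθ·L/(v·dt) = 0.074737  →  δ = 0.0746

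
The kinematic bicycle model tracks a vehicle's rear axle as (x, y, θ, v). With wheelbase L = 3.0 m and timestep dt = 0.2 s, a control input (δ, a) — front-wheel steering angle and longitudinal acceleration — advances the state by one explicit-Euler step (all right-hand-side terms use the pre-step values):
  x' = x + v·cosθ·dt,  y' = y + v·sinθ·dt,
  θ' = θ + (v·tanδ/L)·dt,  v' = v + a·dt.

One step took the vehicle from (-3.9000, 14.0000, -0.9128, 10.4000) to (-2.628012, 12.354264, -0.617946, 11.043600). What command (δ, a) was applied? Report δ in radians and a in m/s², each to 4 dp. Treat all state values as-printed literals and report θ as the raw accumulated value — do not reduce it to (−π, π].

a = (v'−v)/dt = (0.643600)/0.2 = 3.2180
Δθ = θ'−θ = 0.294854;  (v·dt/L) = 10.4000·0.2/3.0 = 0.693333
tan δ = Δθ·L/(v·dt) = 0.425270  →  δ = 0.4021

δ = 0.4021, a = 3.2180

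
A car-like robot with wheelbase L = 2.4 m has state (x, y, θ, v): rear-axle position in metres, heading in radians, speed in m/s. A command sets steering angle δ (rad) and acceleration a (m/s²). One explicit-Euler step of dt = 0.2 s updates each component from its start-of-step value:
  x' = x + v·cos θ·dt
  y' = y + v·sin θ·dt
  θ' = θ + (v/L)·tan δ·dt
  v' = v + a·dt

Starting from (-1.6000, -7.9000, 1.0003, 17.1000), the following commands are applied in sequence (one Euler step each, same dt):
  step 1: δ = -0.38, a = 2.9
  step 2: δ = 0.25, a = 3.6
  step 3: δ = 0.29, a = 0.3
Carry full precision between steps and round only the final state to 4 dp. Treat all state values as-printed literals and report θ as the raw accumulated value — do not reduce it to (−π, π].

after step 1 (δ=-0.38, a=2.9): (0.246970, -5.021615, 0.431137, 17.680000)
after step 2 (δ=0.25, a=3.6): (3.459395, -3.543907, 0.807341, 18.400000)
after step 3 (δ=0.29, a=0.3): (6.003829, -0.885287, 1.264907, 18.460000)

(6.0038, -0.8853, 1.2649, 18.4600)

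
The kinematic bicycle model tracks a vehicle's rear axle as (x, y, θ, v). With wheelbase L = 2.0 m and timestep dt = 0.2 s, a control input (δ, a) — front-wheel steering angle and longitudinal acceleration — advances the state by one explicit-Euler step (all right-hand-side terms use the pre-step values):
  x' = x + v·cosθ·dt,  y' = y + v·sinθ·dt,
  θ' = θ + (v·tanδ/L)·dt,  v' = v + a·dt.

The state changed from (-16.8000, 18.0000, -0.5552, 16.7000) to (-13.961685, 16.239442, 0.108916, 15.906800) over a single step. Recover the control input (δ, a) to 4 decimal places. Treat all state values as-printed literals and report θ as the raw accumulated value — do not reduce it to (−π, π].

a = (v'−v)/dt = (-0.793200)/0.2 = -3.9660
Δθ = θ'−θ = 0.664116;  (v·dt/L) = 16.7000·0.2/2.0 = 1.670000
tan δ = Δθ·L/(v·dt) = 0.397674  →  δ = 0.3785

δ = 0.3785, a = -3.9660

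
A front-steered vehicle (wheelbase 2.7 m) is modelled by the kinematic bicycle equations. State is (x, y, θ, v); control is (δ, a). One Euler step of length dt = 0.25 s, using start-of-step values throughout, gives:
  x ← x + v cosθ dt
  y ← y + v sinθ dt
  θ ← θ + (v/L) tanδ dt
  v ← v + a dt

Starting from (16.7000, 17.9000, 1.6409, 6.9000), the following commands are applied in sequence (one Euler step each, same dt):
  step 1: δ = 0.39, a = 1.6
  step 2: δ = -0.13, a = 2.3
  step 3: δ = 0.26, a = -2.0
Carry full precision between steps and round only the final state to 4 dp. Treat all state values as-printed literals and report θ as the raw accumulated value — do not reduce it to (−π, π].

(15.5068, 23.2559, 2.0091, 7.3750)

after step 1 (δ=0.39, a=1.6): (16.579170, 19.620763, 1.903518, 7.300000)
after step 2 (δ=-0.13, a=2.3): (15.983094, 21.345674, 1.815150, 7.875000)
after step 3 (δ=0.26, a=-2.0): (15.506797, 23.255940, 2.009124, 7.375000)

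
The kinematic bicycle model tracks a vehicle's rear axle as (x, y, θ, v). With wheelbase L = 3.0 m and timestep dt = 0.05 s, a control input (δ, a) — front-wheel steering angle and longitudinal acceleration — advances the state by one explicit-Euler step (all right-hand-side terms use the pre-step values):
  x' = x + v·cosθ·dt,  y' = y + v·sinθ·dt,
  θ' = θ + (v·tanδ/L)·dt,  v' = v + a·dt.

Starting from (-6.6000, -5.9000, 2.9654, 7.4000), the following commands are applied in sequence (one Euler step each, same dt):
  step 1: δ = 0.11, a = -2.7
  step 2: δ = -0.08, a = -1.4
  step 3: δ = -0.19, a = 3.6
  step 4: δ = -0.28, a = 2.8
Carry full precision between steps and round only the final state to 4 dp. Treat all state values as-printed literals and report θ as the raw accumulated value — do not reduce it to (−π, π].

(-8.0389, -5.6431, 2.9109, 7.5150)

after step 1 (δ=0.11, a=-2.7): (-6.964272, -5.835145, 2.979022, 7.265000)
after step 2 (δ=-0.08, a=-1.4): (-7.322732, -5.776351, 2.969314, 7.195000)
after step 3 (δ=-0.19, a=3.6): (-7.677157, -5.714680, 2.946252, 7.375000)
after step 4 (δ=-0.28, a=2.8): (-8.038894, -5.643106, 2.910907, 7.515000)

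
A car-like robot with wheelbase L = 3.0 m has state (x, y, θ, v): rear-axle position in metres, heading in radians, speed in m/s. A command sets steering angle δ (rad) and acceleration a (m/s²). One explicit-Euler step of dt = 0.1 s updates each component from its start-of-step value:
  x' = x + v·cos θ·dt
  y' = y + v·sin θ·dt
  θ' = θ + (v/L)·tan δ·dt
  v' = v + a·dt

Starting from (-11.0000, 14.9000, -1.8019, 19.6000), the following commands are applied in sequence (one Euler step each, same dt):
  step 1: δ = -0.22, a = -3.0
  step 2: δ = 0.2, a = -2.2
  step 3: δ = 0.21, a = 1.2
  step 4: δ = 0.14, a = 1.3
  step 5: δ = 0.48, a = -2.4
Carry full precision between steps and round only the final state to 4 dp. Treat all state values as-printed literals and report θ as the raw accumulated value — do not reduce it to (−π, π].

(-12.8797, 5.5069, -1.2564, 19.0900)

after step 1 (δ=-0.22, a=-3.0): (-11.448942, 12.992108, -1.947998, 19.300000)
after step 2 (δ=0.2, a=-2.2): (-12.159800, 11.197789, -1.817588, 19.080000)
after step 3 (δ=0.21, a=1.2): (-12.625913, 9.347599, -1.682029, 19.200000)
after step 4 (δ=0.14, a=1.3): (-12.839040, 7.439465, -1.591839, 19.330000)
after step 5 (δ=0.48, a=-2.4): (-12.879713, 5.506893, -1.256392, 19.090000)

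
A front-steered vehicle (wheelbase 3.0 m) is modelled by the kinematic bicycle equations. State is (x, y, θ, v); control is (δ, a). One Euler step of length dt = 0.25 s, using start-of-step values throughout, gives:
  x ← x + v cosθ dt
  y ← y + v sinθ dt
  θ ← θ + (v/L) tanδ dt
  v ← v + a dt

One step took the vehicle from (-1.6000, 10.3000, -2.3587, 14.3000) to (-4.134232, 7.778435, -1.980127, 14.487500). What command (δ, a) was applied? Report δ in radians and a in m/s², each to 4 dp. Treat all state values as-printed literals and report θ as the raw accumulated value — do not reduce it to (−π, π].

δ = 0.3076, a = 0.7500

a = (v'−v)/dt = (0.187500)/0.25 = 0.7500
Δθ = θ'−θ = 0.378573;  (v·dt/L) = 14.3000·0.25/3.0 = 1.191667
tan δ = Δθ·L/(v·dt) = 0.317684  →  δ = 0.3076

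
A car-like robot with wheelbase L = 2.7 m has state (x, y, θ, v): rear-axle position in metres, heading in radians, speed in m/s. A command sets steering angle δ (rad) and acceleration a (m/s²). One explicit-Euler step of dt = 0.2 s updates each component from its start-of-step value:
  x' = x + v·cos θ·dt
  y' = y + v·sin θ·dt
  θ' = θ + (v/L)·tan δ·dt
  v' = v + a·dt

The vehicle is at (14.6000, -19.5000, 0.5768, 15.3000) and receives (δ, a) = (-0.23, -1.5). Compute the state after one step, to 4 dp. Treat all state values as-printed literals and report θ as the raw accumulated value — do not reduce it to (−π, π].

x' = 14.6000 + 15.3000·cos(0.5768)·0.2 = 17.1649
y' = -19.5000 + 15.3000·sin(0.5768)·0.2 = -17.8312
θ' = 0.5768 + (15.3000/2.7)·tan(-0.23)·0.2 = 0.3114
v' = 15.3000 − 1.5000·0.2 = 15.0000

(17.1649, -17.8312, 0.3114, 15.0000)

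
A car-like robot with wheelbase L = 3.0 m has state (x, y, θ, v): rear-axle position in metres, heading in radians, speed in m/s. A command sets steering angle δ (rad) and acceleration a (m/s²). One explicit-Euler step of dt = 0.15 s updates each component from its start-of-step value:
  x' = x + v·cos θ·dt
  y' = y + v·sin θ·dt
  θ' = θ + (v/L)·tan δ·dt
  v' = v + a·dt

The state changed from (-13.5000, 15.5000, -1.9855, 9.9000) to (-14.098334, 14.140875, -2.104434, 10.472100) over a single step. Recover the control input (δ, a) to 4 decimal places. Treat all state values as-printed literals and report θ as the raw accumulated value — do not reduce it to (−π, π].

a = (v'−v)/dt = (0.572100)/0.15 = 3.8140
Δθ = θ'−θ = -0.118934;  (v·dt/L) = 9.9000·0.15/3.0 = 0.495000
tan δ = Δθ·L/(v·dt) = -0.240271  →  δ = -0.2358

δ = -0.2358, a = 3.8140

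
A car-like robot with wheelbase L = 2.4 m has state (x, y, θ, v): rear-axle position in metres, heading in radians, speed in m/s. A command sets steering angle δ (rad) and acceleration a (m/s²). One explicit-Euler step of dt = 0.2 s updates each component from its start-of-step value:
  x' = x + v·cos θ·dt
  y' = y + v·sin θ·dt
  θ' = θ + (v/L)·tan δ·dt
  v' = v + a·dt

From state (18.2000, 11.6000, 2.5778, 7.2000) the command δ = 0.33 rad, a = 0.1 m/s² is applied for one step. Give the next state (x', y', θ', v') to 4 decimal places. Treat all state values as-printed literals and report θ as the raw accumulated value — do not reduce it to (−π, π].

x' = 18.2000 + 7.2000·cos(2.5778)·0.2 = 16.9829
y' = 11.6000 + 7.2000·sin(2.5778)·0.2 = 12.3695
θ' = 2.5778 + (7.2000/2.4)·tan(0.33)·0.2 = 2.7833
v' = 7.2000 + 0.1000·0.2 = 7.2200

(16.9829, 12.3695, 2.7833, 7.2200)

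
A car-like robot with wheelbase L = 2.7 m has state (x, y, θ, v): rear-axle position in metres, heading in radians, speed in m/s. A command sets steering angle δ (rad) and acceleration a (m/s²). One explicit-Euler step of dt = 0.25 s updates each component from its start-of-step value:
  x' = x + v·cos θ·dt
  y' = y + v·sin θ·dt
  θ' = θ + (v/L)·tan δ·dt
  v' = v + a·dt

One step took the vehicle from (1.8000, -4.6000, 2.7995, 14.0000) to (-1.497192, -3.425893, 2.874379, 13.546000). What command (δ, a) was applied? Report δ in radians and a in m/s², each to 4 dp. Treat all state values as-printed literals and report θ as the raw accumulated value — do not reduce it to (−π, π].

δ = 0.0577, a = -1.8160

a = (v'−v)/dt = (-0.454000)/0.25 = -1.8160
Δθ = θ'−θ = 0.074879;  (v·dt/L) = 14.0000·0.25/2.7 = 1.296296
tan δ = Δθ·L/(v·dt) = 0.057764  →  δ = 0.0577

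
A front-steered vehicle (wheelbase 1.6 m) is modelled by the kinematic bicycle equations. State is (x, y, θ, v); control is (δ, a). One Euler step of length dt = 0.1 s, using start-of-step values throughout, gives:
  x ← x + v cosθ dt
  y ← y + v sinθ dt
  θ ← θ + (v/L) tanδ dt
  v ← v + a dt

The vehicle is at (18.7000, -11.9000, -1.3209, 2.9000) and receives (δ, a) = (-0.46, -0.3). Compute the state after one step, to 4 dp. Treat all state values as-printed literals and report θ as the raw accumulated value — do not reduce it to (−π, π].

x' = 18.7000 + 2.9000·cos(-1.3209)·0.1 = 18.7717
y' = -11.9000 + 2.9000·sin(-1.3209)·0.1 = -12.1810
θ' = -1.3209 + (2.9000/1.6)·tan(-0.46)·0.1 = -1.4107
v' = 2.9000 − 0.3000·0.1 = 2.8700

(18.7717, -12.1810, -1.4107, 2.8700)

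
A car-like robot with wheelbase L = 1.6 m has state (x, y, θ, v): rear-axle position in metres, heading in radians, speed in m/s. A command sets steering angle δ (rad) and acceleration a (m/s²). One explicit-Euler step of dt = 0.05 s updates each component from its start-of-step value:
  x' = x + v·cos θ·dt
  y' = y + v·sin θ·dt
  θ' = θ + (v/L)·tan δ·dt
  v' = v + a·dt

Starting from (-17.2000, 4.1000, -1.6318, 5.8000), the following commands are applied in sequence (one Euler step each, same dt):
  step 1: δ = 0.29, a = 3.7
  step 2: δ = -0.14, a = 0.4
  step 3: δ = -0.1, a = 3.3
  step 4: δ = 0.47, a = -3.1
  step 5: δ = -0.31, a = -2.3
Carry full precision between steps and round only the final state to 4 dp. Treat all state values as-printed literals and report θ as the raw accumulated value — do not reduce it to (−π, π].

(-17.2320, 2.6027, -1.5852, 5.9000)

after step 1 (δ=0.29, a=3.7): (-17.217680, 3.810539, -1.577713, 5.985000)
after step 2 (δ=-0.14, a=0.4): (-17.219750, 3.511297, -1.604069, 6.005000)
after step 3 (δ=-0.1, a=3.3): (-17.229738, 3.211213, -1.622898, 6.170000)
after step 4 (δ=0.47, a=-3.1): (-17.245804, 2.903131, -1.524956, 6.015000)
after step 5 (δ=-0.31, a=-2.3): (-17.232023, 2.602697, -1.585167, 5.900000)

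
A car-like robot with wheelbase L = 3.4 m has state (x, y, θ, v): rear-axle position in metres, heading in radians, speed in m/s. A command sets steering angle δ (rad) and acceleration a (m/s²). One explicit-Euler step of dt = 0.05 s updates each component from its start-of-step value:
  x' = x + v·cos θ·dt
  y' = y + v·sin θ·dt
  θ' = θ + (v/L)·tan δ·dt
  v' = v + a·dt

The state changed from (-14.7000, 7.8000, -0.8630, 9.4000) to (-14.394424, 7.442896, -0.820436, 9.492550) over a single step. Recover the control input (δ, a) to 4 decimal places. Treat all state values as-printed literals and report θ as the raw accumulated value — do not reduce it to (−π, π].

δ = 0.2987, a = 1.8510

a = (v'−v)/dt = (0.092550)/0.05 = 1.8510
Δθ = θ'−θ = 0.042564;  (v·dt/L) = 9.4000·0.05/3.4 = 0.138235
tan δ = Δθ·L/(v·dt) = 0.307910  →  δ = 0.2987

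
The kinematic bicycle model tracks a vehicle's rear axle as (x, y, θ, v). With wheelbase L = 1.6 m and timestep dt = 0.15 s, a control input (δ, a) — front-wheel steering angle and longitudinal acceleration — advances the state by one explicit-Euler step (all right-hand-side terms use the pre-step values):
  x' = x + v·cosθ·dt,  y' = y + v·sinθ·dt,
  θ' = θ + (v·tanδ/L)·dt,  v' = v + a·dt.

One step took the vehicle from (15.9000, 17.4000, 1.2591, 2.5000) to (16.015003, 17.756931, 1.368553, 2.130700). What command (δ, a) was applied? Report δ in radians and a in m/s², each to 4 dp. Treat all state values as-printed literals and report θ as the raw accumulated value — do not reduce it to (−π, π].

δ = 0.4369, a = -2.4620

a = (v'−v)/dt = (-0.369300)/0.15 = -2.4620
Δθ = θ'−θ = 0.109453;  (v·dt/L) = 2.5000·0.15/1.6 = 0.234375
tan δ = Δθ·L/(v·dt) = 0.466999  →  δ = 0.4369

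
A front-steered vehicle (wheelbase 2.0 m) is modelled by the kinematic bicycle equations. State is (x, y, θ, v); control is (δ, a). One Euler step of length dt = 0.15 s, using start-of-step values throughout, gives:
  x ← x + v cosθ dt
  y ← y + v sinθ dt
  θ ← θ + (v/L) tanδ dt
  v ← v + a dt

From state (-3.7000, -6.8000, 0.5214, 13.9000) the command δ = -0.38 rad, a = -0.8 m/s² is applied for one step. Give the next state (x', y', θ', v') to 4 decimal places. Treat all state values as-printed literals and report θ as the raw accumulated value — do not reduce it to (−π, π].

(-1.8920, -5.7615, 0.1050, 13.7800)

x' = -3.7000 + 13.9000·cos(0.5214)·0.15 = -1.8920
y' = -6.8000 + 13.9000·sin(0.5214)·0.15 = -5.7615
θ' = 0.5214 + (13.9000/2.0)·tan(-0.38)·0.15 = 0.1050
v' = 13.9000 − 0.8000·0.15 = 13.7800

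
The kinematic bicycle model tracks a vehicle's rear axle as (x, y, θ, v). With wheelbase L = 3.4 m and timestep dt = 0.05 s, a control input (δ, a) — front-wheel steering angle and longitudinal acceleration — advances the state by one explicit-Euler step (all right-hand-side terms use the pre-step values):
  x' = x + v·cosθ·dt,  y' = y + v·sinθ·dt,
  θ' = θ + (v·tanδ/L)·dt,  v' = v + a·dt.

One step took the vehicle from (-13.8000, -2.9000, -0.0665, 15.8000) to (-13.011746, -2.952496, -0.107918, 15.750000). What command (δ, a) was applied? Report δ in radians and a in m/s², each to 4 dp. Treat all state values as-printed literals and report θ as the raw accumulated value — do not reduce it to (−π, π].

δ = -0.1764, a = -1.0000

a = (v'−v)/dt = (-0.050000)/0.05 = -1.0000
Δθ = θ'−θ = -0.041418;  (v·dt/L) = 15.8000·0.05/3.4 = 0.232353
tan δ = Δθ·L/(v·dt) = -0.178255  →  δ = -0.1764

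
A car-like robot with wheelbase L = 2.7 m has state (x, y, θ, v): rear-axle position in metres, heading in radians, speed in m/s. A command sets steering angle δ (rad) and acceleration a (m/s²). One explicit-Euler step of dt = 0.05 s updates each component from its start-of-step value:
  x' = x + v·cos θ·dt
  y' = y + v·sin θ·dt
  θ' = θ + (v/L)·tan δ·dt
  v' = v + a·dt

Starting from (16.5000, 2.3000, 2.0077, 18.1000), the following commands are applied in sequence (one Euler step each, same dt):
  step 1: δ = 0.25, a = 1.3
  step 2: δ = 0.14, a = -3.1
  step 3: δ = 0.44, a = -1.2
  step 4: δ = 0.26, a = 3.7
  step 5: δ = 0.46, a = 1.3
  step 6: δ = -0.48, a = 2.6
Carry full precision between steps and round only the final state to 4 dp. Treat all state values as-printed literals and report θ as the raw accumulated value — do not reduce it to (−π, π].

after step 1 (δ=0.25, a=1.3): (16.117062, 3.119990, 2.093287, 18.165000)
after step 2 (δ=0.14, a=-3.1): (15.663809, 3.907060, 2.140691, 18.010000)
after step 3 (δ=0.44, a=-1.2): (15.177950, 4.665243, 2.297705, 17.950000)
after step 4 (δ=0.26, a=3.7): (14.581504, 5.335884, 2.386133, 18.135000)
after step 5 (δ=0.46, a=1.3): (13.921430, 5.957573, 2.552521, 18.200000)
after step 6 (δ=-0.48, a=2.6): (13.164804, 6.463159, 2.377056, 18.330000)

(13.1648, 6.4632, 2.3771, 18.3300)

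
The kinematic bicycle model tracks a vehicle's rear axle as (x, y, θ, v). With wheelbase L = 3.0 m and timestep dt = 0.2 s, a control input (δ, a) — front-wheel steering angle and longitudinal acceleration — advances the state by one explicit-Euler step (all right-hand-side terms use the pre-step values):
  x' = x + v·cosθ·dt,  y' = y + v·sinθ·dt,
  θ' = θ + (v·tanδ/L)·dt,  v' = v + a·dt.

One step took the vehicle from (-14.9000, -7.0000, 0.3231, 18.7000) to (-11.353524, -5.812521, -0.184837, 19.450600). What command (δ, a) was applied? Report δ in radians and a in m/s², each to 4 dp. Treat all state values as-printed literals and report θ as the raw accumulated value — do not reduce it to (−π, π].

a = (v'−v)/dt = (0.750600)/0.2 = 3.7530
Δθ = θ'−θ = -0.507937;  (v·dt/L) = 18.7000·0.2/3.0 = 1.246667
tan δ = Δθ·L/(v·dt) = -0.407436  →  δ = -0.3869

δ = -0.3869, a = 3.7530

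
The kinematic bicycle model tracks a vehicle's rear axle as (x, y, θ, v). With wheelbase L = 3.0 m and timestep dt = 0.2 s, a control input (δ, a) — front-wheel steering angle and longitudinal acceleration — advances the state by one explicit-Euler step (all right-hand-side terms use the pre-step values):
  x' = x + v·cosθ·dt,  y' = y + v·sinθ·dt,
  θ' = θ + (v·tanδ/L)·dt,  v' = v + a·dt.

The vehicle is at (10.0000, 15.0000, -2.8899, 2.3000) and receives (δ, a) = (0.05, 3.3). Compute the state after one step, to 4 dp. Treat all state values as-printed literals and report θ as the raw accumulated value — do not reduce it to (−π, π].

(9.5545, 14.8854, -2.8822, 2.9600)

x' = 10.0000 + 2.3000·cos(-2.8899)·0.2 = 9.5545
y' = 15.0000 + 2.3000·sin(-2.8899)·0.2 = 14.8854
θ' = -2.8899 + (2.3000/3.0)·tan(0.05)·0.2 = -2.8822
v' = 2.3000 + 3.3000·0.2 = 2.9600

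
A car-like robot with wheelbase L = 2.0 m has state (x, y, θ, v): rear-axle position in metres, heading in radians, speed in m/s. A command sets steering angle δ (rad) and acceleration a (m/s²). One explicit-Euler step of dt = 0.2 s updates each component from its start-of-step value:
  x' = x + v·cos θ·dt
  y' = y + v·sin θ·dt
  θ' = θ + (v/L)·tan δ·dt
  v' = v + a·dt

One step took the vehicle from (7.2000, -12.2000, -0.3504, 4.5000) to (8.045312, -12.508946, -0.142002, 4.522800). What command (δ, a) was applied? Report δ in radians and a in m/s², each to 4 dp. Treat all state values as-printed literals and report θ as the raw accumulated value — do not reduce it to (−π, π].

a = (v'−v)/dt = (0.022800)/0.2 = 0.1140
Δθ = θ'−θ = 0.208398;  (v·dt/L) = 4.5000·0.2/2.0 = 0.450000
tan δ = Δθ·L/(v·dt) = 0.463107  →  δ = 0.4337

δ = 0.4337, a = 0.1140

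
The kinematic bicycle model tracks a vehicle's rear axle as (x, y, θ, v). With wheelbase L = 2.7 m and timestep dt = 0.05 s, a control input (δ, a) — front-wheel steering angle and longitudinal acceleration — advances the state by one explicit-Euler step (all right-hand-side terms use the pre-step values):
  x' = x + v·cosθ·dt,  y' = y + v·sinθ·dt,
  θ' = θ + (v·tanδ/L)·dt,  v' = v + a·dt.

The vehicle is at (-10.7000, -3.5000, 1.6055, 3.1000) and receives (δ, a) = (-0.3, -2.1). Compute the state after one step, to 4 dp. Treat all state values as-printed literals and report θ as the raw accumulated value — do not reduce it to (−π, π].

(-10.7054, -3.3451, 1.5877, 2.9950)

x' = -10.7000 + 3.1000·cos(1.6055)·0.05 = -10.7054
y' = -3.5000 + 3.1000·sin(1.6055)·0.05 = -3.3451
θ' = 1.6055 + (3.1000/2.7)·tan(-0.3)·0.05 = 1.5877
v' = 3.1000 − 2.1000·0.05 = 2.9950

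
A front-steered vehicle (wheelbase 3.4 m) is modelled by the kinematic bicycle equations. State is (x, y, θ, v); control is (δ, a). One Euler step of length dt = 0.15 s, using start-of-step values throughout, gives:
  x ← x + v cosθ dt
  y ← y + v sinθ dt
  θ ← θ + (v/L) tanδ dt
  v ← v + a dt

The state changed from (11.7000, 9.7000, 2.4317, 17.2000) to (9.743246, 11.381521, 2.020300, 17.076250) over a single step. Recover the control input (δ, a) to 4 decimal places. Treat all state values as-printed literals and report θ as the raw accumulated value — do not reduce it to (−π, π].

δ = -0.4968, a = -0.8250

a = (v'−v)/dt = (-0.123750)/0.15 = -0.8250
Δθ = θ'−θ = -0.411400;  (v·dt/L) = 17.2000·0.15/3.4 = 0.758824
tan δ = Δθ·L/(v·dt) = -0.542155  →  δ = -0.4968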